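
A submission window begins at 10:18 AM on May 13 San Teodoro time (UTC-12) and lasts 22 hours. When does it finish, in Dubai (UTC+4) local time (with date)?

12:18 AM on May 15

Convert start to UTC: 10:18 AM + 12:00 = 10:18 PM UTC on May 13.
Add 22 hours duration → 8:18 PM UTC (May 14).
Dubai is UTC+4:00, so local end time = 8:18 PM + 4:00 = 12:18 AM on May 15.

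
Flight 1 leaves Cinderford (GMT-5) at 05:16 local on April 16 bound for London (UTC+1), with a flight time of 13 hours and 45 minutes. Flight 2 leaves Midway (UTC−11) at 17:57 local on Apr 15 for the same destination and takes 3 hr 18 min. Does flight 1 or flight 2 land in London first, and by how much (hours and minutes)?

the second, by 15 hours 46 minutes

Flight 1 in UTC: 05:16 + 5:00 = 10:16 on Apr 16.
+13 hours 45 minutes → arrive 00:01 UTC on Apr 17.
Flight 2 in UTC: 17:57 + 11:00 = 04:57 on Apr 16.
+3 hours and 18 minutes → arrive 08:15 UTC on Apr 16.
Flight 2 lands earlier by 15 hours 46 minutes.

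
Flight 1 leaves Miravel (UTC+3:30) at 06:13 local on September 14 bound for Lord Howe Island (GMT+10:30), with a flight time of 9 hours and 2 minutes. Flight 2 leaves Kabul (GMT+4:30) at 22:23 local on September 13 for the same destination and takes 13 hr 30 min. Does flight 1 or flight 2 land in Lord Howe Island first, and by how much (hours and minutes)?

the second, by 4 hours 22 minutes

Flight 1 in UTC: 06:13 − 3:30 = 02:43 on Sep 14.
+9 hours and 2 minutes → arrive 11:45 UTC on Sep 14.
Flight 2 in UTC: 22:23 − 4:30 = 17:53 on Sep 13.
+13 hours 30 minutes → arrive 07:23 UTC on Sep 14.
Flight 2 lands earlier by 4 hours 22 minutes.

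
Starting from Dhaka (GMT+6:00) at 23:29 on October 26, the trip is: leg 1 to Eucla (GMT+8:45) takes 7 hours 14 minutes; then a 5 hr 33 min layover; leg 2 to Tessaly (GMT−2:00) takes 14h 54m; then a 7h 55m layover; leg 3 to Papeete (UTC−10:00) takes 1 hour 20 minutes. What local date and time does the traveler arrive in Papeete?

Convert departure to UTC: 23:29 − 6:00 = 17:29 UTC on Oct 26.
Add 7 hours and 14 minutes leg 1 → 00:43 UTC (Oct 27).
Add 5 hours and 33 minutes layover in Eucla → 06:16 UTC.
Add 14 hours and 54 minutes leg 2 → 21:10 UTC.
Add 7 hours 55 minutes layover in Tessaly → 05:05 UTC (Oct 28).
Add 1 hour and 20 minutes leg 3 → 06:25 UTC.
Papeete is UTC−10:00, so local arrival = 06:25 − 10:00 = 20:25 on Oct 27.

20:25 on October 27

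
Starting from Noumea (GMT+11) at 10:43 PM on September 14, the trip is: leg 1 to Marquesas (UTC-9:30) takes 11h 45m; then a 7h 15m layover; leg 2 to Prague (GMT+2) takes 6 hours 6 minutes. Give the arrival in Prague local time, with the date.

Convert departure to UTC: 10:43 PM − 11:00 = 11:43 AM UTC on Sep 14.
Add 11 hours 45 minutes leg 1 → 11:28 PM UTC.
Add 7 hours and 15 minutes layover in Marquesas → 6:43 AM UTC (Sep 15).
Add 6 hours and 6 minutes leg 2 → 12:49 PM UTC.
Prague is UTC+2:00, so local arrival = 12:49 PM + 2:00 = 2:49 PM on Sep 15.

2:49 PM on September 15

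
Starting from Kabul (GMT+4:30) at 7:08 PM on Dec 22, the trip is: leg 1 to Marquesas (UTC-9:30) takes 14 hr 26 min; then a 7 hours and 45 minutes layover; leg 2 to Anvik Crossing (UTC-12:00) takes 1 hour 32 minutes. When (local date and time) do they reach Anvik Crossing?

2:21 AM on Dec 23

Convert departure to UTC: 7:08 PM − 4:30 = 2:38 PM UTC on Dec 22.
Add 14 hours 26 minutes leg 1 → 5:04 AM UTC (Dec 23).
Add 7 hours 45 minutes layover in Marquesas → 12:49 PM UTC.
Add 1 hour and 32 minutes leg 2 → 2:21 PM UTC.
Anvik Crossing is UTC−12:00, so local arrival = 2:21 PM − 12:00 = 2:21 AM on Dec 23.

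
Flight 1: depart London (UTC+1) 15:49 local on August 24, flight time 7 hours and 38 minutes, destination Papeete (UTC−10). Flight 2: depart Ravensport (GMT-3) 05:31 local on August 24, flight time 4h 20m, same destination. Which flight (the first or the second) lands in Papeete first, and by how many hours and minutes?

the second, by 9 hours 36 minutes

Flight 1 in UTC: 15:49 − 1:00 = 14:49 on Aug 24.
+7 hours and 38 minutes → arrive 22:27 UTC on Aug 24.
Flight 2 in UTC: 05:31 + 3:00 = 08:31 on Aug 24.
+4 hours and 20 minutes → arrive 12:51 UTC on Aug 24.
Flight 2 lands earlier by 9 hours 36 minutes.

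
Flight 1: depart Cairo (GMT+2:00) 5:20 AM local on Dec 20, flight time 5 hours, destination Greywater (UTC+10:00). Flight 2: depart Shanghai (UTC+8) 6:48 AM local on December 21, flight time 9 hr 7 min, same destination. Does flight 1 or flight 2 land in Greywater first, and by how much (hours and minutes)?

Flight 1 in UTC: 5:20 AM − 2:00 = 3:20 AM on Dec 20.
+5 hours → arrive 8:20 AM UTC on Dec 20.
Flight 2 in UTC: 6:48 AM − 8:00 = 10:48 PM on Dec 20.
+9 hours 7 minutes → arrive 7:55 AM UTC on Dec 21.
Flight 1 lands earlier by 23 hours 35 minutes.

the first, by 23 hours 35 minutes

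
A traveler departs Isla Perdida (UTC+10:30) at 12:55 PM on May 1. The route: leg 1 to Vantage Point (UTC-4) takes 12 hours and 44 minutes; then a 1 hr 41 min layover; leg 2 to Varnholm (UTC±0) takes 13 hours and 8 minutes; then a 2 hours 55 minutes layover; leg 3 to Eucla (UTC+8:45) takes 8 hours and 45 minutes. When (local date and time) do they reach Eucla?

2:23 AM on May 3

Convert departure to UTC: 12:55 PM − 10:30 = 2:25 AM UTC on May 1.
Add 12 hours and 44 minutes leg 1 → 3:09 PM UTC.
Add 1 hour and 41 minutes layover in Vantage Point → 4:50 PM UTC.
Add 13 hours and 8 minutes leg 2 → 5:58 AM UTC (May 2).
Add 2 hours and 55 minutes layover in Varnholm → 8:53 AM UTC.
Add 8 hours and 45 minutes leg 3 → 5:38 PM UTC.
Eucla is UTC+8:45, so local arrival = 5:38 PM + 8:45 = 2:23 AM on May 3.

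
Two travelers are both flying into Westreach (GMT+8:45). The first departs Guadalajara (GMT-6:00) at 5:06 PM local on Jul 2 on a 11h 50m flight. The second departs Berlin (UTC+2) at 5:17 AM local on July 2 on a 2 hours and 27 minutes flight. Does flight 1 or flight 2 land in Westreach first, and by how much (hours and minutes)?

Flight 1 in UTC: 5:06 PM + 6:00 = 11:06 PM on Jul 2.
+11 hours 50 minutes → arrive 10:56 AM UTC on Jul 3.
Flight 2 in UTC: 5:17 AM − 2:00 = 3:17 AM on Jul 2.
+2 hours 27 minutes → arrive 5:44 AM UTC on Jul 2.
Flight 2 lands earlier by 29 hours 12 minutes.

the second, by 29 hours 12 minutes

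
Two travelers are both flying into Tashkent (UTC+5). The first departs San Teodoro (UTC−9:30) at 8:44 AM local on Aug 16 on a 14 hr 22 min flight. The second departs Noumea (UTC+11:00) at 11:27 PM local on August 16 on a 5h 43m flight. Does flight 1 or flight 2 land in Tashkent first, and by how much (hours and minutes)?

the second, by 14 hours 26 minutes

Flight 1 in UTC: 8:44 AM + 9:30 = 6:14 PM on Aug 16.
+14 hours 22 minutes → arrive 8:36 AM UTC on Aug 17.
Flight 2 in UTC: 11:27 PM − 11:00 = 12:27 PM on Aug 16.
+5 hours 43 minutes → arrive 6:10 PM UTC on Aug 16.
Flight 2 lands earlier by 14 hours 26 minutes.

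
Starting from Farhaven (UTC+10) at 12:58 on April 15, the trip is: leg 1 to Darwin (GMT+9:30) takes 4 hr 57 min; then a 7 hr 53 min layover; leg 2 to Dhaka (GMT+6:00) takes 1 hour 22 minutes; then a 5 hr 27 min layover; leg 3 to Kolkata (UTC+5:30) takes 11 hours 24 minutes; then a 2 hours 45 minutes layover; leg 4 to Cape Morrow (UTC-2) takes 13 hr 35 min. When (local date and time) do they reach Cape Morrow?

00:21 on Apr 17

Convert departure to UTC: 12:58 − 10:00 = 02:58 UTC on Apr 15.
Add 4 hours 57 minutes leg 1 → 07:55 UTC.
Add 7 hours 53 minutes layover in Darwin → 15:48 UTC.
Add 1 hour 22 minutes leg 2 → 17:10 UTC.
Add 5 hours 27 minutes layover in Dhaka → 22:37 UTC.
Add 11 hours and 24 minutes leg 3 → 10:01 UTC (Apr 16).
Add 2 hours and 45 minutes layover in Kolkata → 12:46 UTC.
Add 13 hours and 35 minutes leg 4 → 02:21 UTC (Apr 17).
Cape Morrow is UTC−2:00, so local arrival = 02:21 − 2:00 = 00:21 on Apr 17.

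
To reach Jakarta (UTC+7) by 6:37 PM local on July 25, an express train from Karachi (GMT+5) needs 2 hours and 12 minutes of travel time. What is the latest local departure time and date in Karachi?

2:25 PM on July 25

Target arrival in UTC: 6:37 PM − 7:00 = 11:37 AM on Jul 25.
Subtract 2 hours 12 minutes → departure 9:25 AM UTC on Jul 25.
Karachi is UTC+5:00: 9:25 AM + 5:00 = 2:25 PM on Jul 25.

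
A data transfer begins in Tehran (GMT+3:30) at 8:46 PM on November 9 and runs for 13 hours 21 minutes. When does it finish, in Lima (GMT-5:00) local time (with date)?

Convert start to UTC: 8:46 PM − 3:30 = 5:16 PM UTC on Nov 9.
Add 13 hours and 21 minutes duration → 6:37 AM UTC (Nov 10).
Lima is UTC−5:00, so local end time = 6:37 AM − 5:00 = 1:37 AM on Nov 10.

1:37 AM on November 10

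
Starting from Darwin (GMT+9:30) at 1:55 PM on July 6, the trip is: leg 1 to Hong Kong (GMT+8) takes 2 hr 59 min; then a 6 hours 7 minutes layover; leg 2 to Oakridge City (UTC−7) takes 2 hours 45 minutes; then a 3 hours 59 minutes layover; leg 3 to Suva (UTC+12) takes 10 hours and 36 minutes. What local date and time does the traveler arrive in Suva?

6:51 PM on Jul 7

Convert departure to UTC: 1:55 PM − 9:30 = 4:25 AM UTC on Jul 6.
Add 2 hours and 59 minutes leg 1 → 7:24 AM UTC.
Add 6 hours and 7 minutes layover in Hong Kong → 1:31 PM UTC.
Add 2 hours and 45 minutes leg 2 → 4:16 PM UTC.
Add 3 hours 59 minutes layover in Oakridge City → 8:15 PM UTC.
Add 10 hours and 36 minutes leg 3 → 6:51 AM UTC (Jul 7).
Suva is UTC+12:00, so local arrival = 6:51 AM + 12:00 = 6:51 PM on Jul 7.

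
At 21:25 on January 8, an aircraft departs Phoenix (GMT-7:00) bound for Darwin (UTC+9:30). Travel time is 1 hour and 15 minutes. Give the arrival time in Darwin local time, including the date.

15:10 on January 9

Convert departure to UTC: 21:25 + 7:00 = 04:25 UTC on Jan 9.
Add 1 hour and 15 minutes travel time → 05:40 UTC.
Darwin is UTC+9:30, so local arrival = 05:40 + 9:30 = 15:10 on Jan 9.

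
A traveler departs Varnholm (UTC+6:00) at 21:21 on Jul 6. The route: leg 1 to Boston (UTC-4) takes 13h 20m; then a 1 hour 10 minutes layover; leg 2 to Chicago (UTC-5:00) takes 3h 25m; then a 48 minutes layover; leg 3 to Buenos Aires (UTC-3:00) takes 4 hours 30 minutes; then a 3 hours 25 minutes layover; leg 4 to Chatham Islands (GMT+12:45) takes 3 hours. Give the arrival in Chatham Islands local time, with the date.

Convert departure to UTC: 21:21 − 6:00 = 15:21 UTC on Jul 6.
Add 13 hours 20 minutes leg 1 → 04:41 UTC (Jul 7).
Add 1 hour 10 minutes layover in Boston → 05:51 UTC.
Add 3 hours 25 minutes leg 2 → 09:16 UTC.
Add 48 minutes layover in Chicago → 10:04 UTC.
Add 4 hours 30 minutes leg 3 → 14:34 UTC.
Add 3 hours and 25 minutes layover in Buenos Aires → 17:59 UTC.
Add 3 hours leg 4 → 20:59 UTC.
Chatham Islands is UTC+12:45, so local arrival = 20:59 + 12:45 = 09:44 on Jul 8.

09:44 on July 8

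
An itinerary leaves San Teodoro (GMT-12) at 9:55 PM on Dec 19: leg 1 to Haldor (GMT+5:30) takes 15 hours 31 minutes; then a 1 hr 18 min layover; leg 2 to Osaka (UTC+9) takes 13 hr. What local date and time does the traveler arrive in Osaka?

Convert departure to UTC: 9:55 PM + 12:00 = 9:55 AM UTC on Dec 20.
Add 15 hours and 31 minutes leg 1 → 1:26 AM UTC (Dec 21).
Add 1 hour 18 minutes layover in Haldor → 2:44 AM UTC.
Add 13 hours leg 2 → 3:44 PM UTC.
Osaka is UTC+9:00, so local arrival = 3:44 PM + 9:00 = 12:44 AM on Dec 22.

12:44 AM on Dec 22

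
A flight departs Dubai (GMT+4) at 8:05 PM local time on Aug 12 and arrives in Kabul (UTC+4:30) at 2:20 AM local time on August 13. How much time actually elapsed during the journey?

5 hours 45 minutes

Kabul is 0:30 ahead of Dubai.
Clock-face elapsed time (ignoring zones) is 6 hours 15 minutes.
Actual elapsed = 6 hours 15 minutes − 0:30 = 5 hours 45 minutes.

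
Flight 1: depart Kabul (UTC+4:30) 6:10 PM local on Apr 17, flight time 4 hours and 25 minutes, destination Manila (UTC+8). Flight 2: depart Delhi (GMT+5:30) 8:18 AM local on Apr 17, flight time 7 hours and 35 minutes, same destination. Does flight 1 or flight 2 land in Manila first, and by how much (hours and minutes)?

Flight 1 in UTC: 6:10 PM − 4:30 = 1:40 PM on Apr 17.
+4 hours 25 minutes → arrive 6:05 PM UTC on Apr 17.
Flight 2 in UTC: 8:18 AM − 5:30 = 2:48 AM on Apr 17.
+7 hours 35 minutes → arrive 10:23 AM UTC on Apr 17.
Flight 2 lands earlier by 7 hours 42 minutes.

the second, by 7 hours 42 minutes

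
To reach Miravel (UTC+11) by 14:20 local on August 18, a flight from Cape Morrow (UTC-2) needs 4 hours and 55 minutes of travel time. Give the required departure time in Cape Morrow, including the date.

Target arrival in UTC: 14:20 − 11:00 = 03:20 on Aug 18.
Subtract 4 hours 55 minutes → departure 22:25 UTC on Aug 17.
Cape Morrow is UTC−2:00: 22:25 − 2:00 = 20:25 on Aug 17.

20:25 on Aug 17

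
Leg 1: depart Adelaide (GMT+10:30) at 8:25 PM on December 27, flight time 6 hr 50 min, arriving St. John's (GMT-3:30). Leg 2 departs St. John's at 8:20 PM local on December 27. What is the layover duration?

7 hours 5 minutes

Convert departure to UTC: 8:25 PM − 10:30 = 9:55 AM UTC on Dec 27.
Add 6 hours and 50 minutes flight time → 4:45 PM UTC.
St. John's is UTC−3:30, so local arrival = 4:45 PM − 3:30 = 1:15 PM on Dec 27.
Layover = 8:20 PM − 1:15 PM = 7 hours 5 minutes.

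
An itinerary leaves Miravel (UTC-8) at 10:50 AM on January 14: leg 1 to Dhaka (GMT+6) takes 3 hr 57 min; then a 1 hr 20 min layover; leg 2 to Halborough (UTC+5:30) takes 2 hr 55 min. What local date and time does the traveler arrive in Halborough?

8:32 AM on January 15

Convert departure to UTC: 10:50 AM + 8:00 = 6:50 PM UTC on Jan 14.
Add 3 hours 57 minutes leg 1 → 10:47 PM UTC.
Add 1 hour and 20 minutes layover in Dhaka → 12:07 AM UTC (Jan 15).
Add 2 hours 55 minutes leg 2 → 3:02 AM UTC.
Halborough is UTC+5:30, so local arrival = 3:02 AM + 5:30 = 8:32 AM on Jan 15.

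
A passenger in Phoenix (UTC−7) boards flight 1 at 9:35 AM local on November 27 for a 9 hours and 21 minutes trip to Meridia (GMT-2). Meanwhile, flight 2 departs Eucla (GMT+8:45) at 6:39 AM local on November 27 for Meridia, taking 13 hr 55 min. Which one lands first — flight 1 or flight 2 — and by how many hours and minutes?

the second, by 14 hours 7 minutes

Flight 1 in UTC: 9:35 AM + 7:00 = 4:35 PM on Nov 27.
+9 hours 21 minutes → arrive 1:56 AM UTC on Nov 28.
Flight 2 in UTC: 6:39 AM − 8:45 = 9:54 PM on Nov 26.
+13 hours and 55 minutes → arrive 11:49 AM UTC on Nov 27.
Flight 2 lands earlier by 14 hours 7 minutes.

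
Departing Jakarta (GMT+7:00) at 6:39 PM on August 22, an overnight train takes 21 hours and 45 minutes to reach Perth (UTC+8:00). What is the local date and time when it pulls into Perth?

Convert departure to UTC: 6:39 PM − 7:00 = 11:39 AM UTC on Aug 22.
Add 21 hours and 45 minutes travel time → 9:24 AM UTC (Aug 23).
Perth is UTC+8:00, so local arrival = 9:24 AM + 8:00 = 5:24 PM on Aug 23.

5:24 PM on Aug 23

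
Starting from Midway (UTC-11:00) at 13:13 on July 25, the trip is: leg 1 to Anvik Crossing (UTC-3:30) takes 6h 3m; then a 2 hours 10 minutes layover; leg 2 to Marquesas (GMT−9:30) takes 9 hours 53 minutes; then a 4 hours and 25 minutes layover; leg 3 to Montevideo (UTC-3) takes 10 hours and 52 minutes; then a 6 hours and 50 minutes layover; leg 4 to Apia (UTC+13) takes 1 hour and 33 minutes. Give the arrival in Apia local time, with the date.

06:59 on July 28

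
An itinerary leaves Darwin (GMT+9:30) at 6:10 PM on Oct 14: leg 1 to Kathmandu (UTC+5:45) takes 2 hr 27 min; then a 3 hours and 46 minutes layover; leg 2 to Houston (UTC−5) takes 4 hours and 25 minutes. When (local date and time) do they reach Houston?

2:18 PM on October 14

Convert departure to UTC: 6:10 PM − 9:30 = 8:40 AM UTC on Oct 14.
Add 2 hours 27 minutes leg 1 → 11:07 AM UTC.
Add 3 hours and 46 minutes layover in Kathmandu → 2:53 PM UTC.
Add 4 hours and 25 minutes leg 2 → 7:18 PM UTC.
Houston is UTC−5:00, so local arrival = 7:18 PM − 5:00 = 2:18 PM on Oct 14.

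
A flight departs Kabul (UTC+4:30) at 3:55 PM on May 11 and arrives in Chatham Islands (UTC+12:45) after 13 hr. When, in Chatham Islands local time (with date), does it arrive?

Convert departure to UTC: 3:55 PM − 4:30 = 11:25 AM UTC on May 11.
Add 13 hours travel time → 12:25 AM UTC (May 12).
Chatham Islands is UTC+12:45, so local arrival = 12:25 AM + 12:45 = 1:10 PM on May 12.

1:10 PM on May 12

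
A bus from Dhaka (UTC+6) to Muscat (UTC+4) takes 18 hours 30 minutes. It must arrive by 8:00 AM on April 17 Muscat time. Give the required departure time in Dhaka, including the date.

3:30 PM on April 16

Target arrival in UTC: 8:00 AM − 4:00 = 4:00 AM on Apr 17.
Subtract 18 hours and 30 minutes → departure 9:30 AM UTC on Apr 16.
Dhaka is UTC+6:00: 9:30 AM + 6:00 = 3:30 PM on Apr 16.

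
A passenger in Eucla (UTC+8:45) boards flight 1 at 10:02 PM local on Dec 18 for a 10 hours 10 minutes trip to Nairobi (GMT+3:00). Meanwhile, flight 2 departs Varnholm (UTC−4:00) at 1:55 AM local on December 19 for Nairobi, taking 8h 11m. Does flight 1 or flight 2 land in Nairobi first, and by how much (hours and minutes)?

the first, by 14 hours 39 minutes

Flight 1 in UTC: 10:02 PM − 8:45 = 1:17 PM on Dec 18.
+10 hours and 10 minutes → arrive 11:27 PM UTC on Dec 18.
Flight 2 in UTC: 1:55 AM + 4:00 = 5:55 AM on Dec 19.
+8 hours and 11 minutes → arrive 2:06 PM UTC on Dec 19.
Flight 1 lands earlier by 14 hours 39 minutes.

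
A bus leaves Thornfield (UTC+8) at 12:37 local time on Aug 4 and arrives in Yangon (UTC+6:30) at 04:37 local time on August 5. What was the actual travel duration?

17 hours 30 minutes

Departure in UTC: 12:37 − 8:00 = 04:37 on Aug 4.
Arrival in UTC: 04:37 − 6:30 = 22:07 on Aug 4.
Elapsed = 22:07 − 04:37 = 17 hours 30 minutes.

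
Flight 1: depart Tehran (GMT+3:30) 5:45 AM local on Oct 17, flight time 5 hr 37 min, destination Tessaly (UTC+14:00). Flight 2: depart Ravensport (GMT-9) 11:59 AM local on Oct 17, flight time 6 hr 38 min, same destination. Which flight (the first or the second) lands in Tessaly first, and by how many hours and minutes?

Flight 1 in UTC: 5:45 AM − 3:30 = 2:15 AM on Oct 17.
+5 hours and 37 minutes → arrive 7:52 AM UTC on Oct 17.
Flight 2 in UTC: 11:59 AM + 9:00 = 8:59 PM on Oct 17.
+6 hours and 38 minutes → arrive 3:37 AM UTC on Oct 18.
Flight 1 lands earlier by 19 hours 45 minutes.

the first, by 19 hours 45 minutes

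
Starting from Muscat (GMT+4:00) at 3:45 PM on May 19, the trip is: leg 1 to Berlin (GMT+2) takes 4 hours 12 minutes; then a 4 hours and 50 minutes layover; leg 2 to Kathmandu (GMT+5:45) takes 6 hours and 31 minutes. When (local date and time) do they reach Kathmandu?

Convert departure to UTC: 3:45 PM − 4:00 = 11:45 AM UTC on May 19.
Add 4 hours and 12 minutes leg 1 → 3:57 PM UTC.
Add 4 hours and 50 minutes layover in Berlin → 8:47 PM UTC.
Add 6 hours 31 minutes leg 2 → 3:18 AM UTC (May 20).
Kathmandu is UTC+5:45, so local arrival = 3:18 AM + 5:45 = 9:03 AM on May 20.

9:03 AM on May 20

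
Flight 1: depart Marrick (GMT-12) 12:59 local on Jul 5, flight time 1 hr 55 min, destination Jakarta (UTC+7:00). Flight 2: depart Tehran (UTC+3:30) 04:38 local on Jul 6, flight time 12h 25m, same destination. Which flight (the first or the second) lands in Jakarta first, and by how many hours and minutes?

the first, by 10 hours 39 minutes

Flight 1 in UTC: 12:59 + 12:00 = 00:59 on Jul 6.
+1 hour 55 minutes → arrive 02:54 UTC on Jul 6.
Flight 2 in UTC: 04:38 − 3:30 = 01:08 on Jul 6.
+12 hours and 25 minutes → arrive 13:33 UTC on Jul 6.
Flight 1 lands earlier by 10 hours 39 minutes.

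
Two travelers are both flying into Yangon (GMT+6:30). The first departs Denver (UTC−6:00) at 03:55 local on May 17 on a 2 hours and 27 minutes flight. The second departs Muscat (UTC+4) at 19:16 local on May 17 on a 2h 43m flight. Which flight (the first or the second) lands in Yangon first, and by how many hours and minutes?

the first, by 5 hours 37 minutes

Flight 1 in UTC: 03:55 + 6:00 = 09:55 on May 17.
+2 hours and 27 minutes → arrive 12:22 UTC on May 17.
Flight 2 in UTC: 19:16 − 4:00 = 15:16 on May 17.
+2 hours and 43 minutes → arrive 17:59 UTC on May 17.
Flight 1 lands earlier by 5 hours 37 minutes.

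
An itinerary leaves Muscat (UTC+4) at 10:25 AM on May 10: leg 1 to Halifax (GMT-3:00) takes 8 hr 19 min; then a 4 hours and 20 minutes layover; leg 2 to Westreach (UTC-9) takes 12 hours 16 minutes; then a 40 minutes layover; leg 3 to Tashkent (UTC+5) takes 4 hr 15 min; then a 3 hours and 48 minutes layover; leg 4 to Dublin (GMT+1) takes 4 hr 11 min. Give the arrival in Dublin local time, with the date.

9:14 PM on May 11

Convert departure to UTC: 10:25 AM − 4:00 = 6:25 AM UTC on May 10.
Add 8 hours and 19 minutes leg 1 → 2:44 PM UTC.
Add 4 hours and 20 minutes layover in Halifax → 7:04 PM UTC.
Add 12 hours 16 minutes leg 2 → 7:20 AM UTC (May 11).
Add 40 minutes layover in Westreach → 8:00 AM UTC.
Add 4 hours 15 minutes leg 3 → 12:15 PM UTC.
Add 3 hours and 48 minutes layover in Tashkent → 4:03 PM UTC.
Add 4 hours and 11 minutes leg 4 → 8:14 PM UTC.
Dublin is UTC+1:00, so local arrival = 8:14 PM + 1:00 = 9:14 PM on May 11.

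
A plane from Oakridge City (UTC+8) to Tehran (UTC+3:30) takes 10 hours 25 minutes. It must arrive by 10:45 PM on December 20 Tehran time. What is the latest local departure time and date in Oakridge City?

Target arrival in UTC: 10:45 PM − 3:30 = 7:15 PM on Dec 20.
Subtract 10 hours 25 minutes → departure 8:50 AM UTC on Dec 20.
Oakridge City is UTC+8:00: 8:50 AM + 8:00 = 4:50 PM on Dec 20.

4:50 PM on December 20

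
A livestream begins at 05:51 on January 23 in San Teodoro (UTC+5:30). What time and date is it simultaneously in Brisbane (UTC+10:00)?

10:21 on January 23

Brisbane is 4:30 ahead of San Teodoro.
Shift by the zone difference: 05:51 + 4:30 = 10:21 on Jan 23 in Brisbane.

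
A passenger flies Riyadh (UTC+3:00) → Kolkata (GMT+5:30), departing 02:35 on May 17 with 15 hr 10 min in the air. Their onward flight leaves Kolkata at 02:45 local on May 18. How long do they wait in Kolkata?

Convert departure to UTC: 02:35 − 3:00 = 23:35 UTC on May 16.
Add 15 hours 10 minutes flight time → 14:45 UTC (May 17).
Kolkata is UTC+5:30, so local arrival = 14:45 + 5:30 = 20:15 on May 17.
Layover = 02:45 − 20:15 (+1 day) = 6 hours 30 minutes.

6 hours 30 minutes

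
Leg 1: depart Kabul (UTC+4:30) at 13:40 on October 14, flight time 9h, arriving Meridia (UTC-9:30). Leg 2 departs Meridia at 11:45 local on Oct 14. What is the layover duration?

Convert departure to UTC: 13:40 − 4:30 = 09:10 UTC on Oct 14.
Add 9 hours flight time → 18:10 UTC.
Meridia is UTC−9:30, so local arrival = 18:10 − 9:30 = 08:40 on Oct 14.
Layover = 11:45 − 08:40 = 3 hours 5 minutes.

3 hours 5 minutes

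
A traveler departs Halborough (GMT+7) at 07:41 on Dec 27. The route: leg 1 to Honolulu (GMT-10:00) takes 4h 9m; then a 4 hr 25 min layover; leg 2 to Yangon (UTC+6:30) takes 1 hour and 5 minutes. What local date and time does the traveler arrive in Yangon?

Convert departure to UTC: 07:41 − 7:00 = 00:41 UTC on Dec 27.
Add 4 hours and 9 minutes leg 1 → 04:50 UTC.
Add 4 hours and 25 minutes layover in Honolulu → 09:15 UTC.
Add 1 hour and 5 minutes leg 2 → 10:20 UTC.
Yangon is UTC+6:30, so local arrival = 10:20 + 6:30 = 16:50 on Dec 27.

16:50 on Dec 27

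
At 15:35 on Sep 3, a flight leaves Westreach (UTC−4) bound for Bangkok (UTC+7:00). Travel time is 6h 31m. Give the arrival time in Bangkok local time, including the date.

09:06 on September 4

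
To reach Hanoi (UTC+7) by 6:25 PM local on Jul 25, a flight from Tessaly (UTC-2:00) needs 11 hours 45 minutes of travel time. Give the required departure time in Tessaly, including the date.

Target arrival in UTC: 6:25 PM − 7:00 = 11:25 AM on Jul 25.
Subtract 11 hours and 45 minutes → departure 11:40 PM UTC on Jul 24.
Tessaly is UTC−2:00: 11:40 PM − 2:00 = 9:40 PM on Jul 24.

9:40 PM on July 24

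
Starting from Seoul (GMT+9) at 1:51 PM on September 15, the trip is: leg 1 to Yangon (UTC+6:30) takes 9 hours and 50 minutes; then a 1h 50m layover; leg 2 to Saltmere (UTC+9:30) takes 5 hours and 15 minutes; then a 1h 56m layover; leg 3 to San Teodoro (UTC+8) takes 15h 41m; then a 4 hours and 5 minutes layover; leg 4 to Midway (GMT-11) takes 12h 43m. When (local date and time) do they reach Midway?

9:11 PM on Sep 16

Convert departure to UTC: 1:51 PM − 9:00 = 4:51 AM UTC on Sep 15.
Add 9 hours and 50 minutes leg 1 → 2:41 PM UTC.
Add 1 hour 50 minutes layover in Yangon → 4:31 PM UTC.
Add 5 hours and 15 minutes leg 2 → 9:46 PM UTC.
Add 1 hour and 56 minutes layover in Saltmere → 11:42 PM UTC.
Add 15 hours 41 minutes leg 3 → 3:23 PM UTC (Sep 16).
Add 4 hours 5 minutes layover in San Teodoro → 7:28 PM UTC.
Add 12 hours 43 minutes leg 4 → 8:11 AM UTC (Sep 17).
Midway is UTC−11:00, so local arrival = 8:11 AM − 11:00 = 9:11 PM on Sep 16.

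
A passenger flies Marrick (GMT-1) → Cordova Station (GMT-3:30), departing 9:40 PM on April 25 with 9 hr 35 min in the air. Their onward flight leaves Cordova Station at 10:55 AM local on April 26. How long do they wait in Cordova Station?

Convert departure to UTC: 9:40 PM + 1:00 = 10:40 PM UTC on Apr 25.
Add 9 hours 35 minutes flight time → 8:15 AM UTC (Apr 26).
Cordova Station is UTC−3:30, so local arrival = 8:15 AM − 3:30 = 4:45 AM on Apr 26.
Layover = 10:55 AM − 4:45 AM = 6 hours 10 minutes.

6 hours 10 minutes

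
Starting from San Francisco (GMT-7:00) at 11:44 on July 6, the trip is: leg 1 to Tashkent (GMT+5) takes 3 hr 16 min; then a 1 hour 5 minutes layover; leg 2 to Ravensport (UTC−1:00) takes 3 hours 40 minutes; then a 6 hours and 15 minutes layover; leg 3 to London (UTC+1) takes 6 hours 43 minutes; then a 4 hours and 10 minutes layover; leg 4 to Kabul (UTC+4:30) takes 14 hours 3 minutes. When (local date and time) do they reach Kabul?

14:26 on July 8

Convert departure to UTC: 11:44 + 7:00 = 18:44 UTC on Jul 6.
Add 3 hours 16 minutes leg 1 → 22:00 UTC.
Add 1 hour 5 minutes layover in Tashkent → 23:05 UTC.
Add 3 hours and 40 minutes leg 2 → 02:45 UTC (Jul 7).
Add 6 hours and 15 minutes layover in Ravensport → 09:00 UTC.
Add 6 hours and 43 minutes leg 3 → 15:43 UTC.
Add 4 hours and 10 minutes layover in London → 19:53 UTC.
Add 14 hours and 3 minutes leg 4 → 09:56 UTC (Jul 8).
Kabul is UTC+4:30, so local arrival = 09:56 + 4:30 = 14:26 on Jul 8.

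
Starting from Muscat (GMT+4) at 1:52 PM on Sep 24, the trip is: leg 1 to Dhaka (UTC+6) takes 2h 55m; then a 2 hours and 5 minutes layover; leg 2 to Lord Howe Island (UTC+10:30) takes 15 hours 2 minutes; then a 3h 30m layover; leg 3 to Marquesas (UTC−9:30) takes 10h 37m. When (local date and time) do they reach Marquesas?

10:31 AM on September 25

Convert departure to UTC: 1:52 PM − 4:00 = 9:52 AM UTC on Sep 24.
Add 2 hours 55 minutes leg 1 → 12:47 PM UTC.
Add 2 hours 5 minutes layover in Dhaka → 2:52 PM UTC.
Add 15 hours and 2 minutes leg 2 → 5:54 AM UTC (Sep 25).
Add 3 hours 30 minutes layover in Lord Howe Island → 9:24 AM UTC.
Add 10 hours 37 minutes leg 3 → 8:01 PM UTC.
Marquesas is UTC−9:30, so local arrival = 8:01 PM − 9:30 = 10:31 AM on Sep 25.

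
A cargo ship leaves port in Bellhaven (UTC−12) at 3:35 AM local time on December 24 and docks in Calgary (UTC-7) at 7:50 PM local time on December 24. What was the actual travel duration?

11 hours 15 minutes

Calgary is 5:00 ahead of Bellhaven.
Clock-face elapsed time (ignoring zones) is 16 hours 15 minutes.
Actual elapsed = 16 hours 15 minutes − 5:00 = 11 hours 15 minutes.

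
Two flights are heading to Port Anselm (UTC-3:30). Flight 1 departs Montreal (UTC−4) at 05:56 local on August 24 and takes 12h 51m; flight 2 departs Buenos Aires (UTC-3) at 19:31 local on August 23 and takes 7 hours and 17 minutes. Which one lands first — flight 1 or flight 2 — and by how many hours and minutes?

Flight 1 in UTC: 05:56 + 4:00 = 09:56 on Aug 24.
+12 hours 51 minutes → arrive 22:47 UTC on Aug 24.
Flight 2 in UTC: 19:31 + 3:00 = 22:31 on Aug 23.
+7 hours 17 minutes → arrive 05:48 UTC on Aug 24.
Flight 2 lands earlier by 16 hours 59 minutes.

the second, by 16 hours 59 minutes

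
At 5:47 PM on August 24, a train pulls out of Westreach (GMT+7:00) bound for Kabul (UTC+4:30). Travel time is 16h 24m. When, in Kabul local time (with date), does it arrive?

Convert departure to UTC: 5:47 PM − 7:00 = 10:47 AM UTC on Aug 24.
Add 16 hours and 24 minutes travel time → 3:11 AM UTC (Aug 25).
Kabul is UTC+4:30, so local arrival = 3:11 AM + 4:30 = 7:41 AM on Aug 25.

7:41 AM on August 25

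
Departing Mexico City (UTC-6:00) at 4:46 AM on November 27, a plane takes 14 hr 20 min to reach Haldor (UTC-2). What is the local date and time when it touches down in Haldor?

11:06 PM on Nov 27

Convert departure to UTC: 4:46 AM + 6:00 = 10:46 AM UTC on Nov 27.
Add 14 hours 20 minutes travel time → 1:06 AM UTC (Nov 28).
Haldor is UTC−2:00, so local arrival = 1:06 AM − 2:00 = 11:06 PM on Nov 27.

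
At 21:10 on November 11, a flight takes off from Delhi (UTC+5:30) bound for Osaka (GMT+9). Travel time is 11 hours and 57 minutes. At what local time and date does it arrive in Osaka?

Convert departure to UTC: 21:10 − 5:30 = 15:40 UTC on Nov 11.
Add 11 hours 57 minutes travel time → 03:37 UTC (Nov 12).
Osaka is UTC+9:00, so local arrival = 03:37 + 9:00 = 12:37 on Nov 12.

12:37 on November 12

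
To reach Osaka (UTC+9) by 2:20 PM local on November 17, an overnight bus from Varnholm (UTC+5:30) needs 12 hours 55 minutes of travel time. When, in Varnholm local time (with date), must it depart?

9:55 PM on November 16

Target arrival in UTC: 2:20 PM − 9:00 = 5:20 AM on Nov 17.
Subtract 12 hours and 55 minutes → departure 4:25 PM UTC on Nov 16.
Varnholm is UTC+5:30: 4:25 PM + 5:30 = 9:55 PM on Nov 16.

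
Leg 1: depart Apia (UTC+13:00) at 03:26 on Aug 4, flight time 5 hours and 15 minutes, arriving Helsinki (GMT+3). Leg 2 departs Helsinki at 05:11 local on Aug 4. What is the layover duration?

Convert departure to UTC: 03:26 − 13:00 = 14:26 UTC on Aug 3.
Add 5 hours 15 minutes flight time → 19:41 UTC.
Helsinki is UTC+3:00, so local arrival = 19:41 + 3:00 = 22:41 on Aug 3.
Layover = 05:11 − 22:41 (+1 day) = 6 hours 30 minutes.

6 hours 30 minutes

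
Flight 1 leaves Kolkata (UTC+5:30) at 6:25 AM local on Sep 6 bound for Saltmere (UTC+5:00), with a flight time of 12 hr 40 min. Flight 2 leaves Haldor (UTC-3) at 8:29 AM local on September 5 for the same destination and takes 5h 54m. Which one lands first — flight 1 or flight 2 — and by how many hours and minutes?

the second, by 20 hours 12 minutes

Flight 1 in UTC: 6:25 AM − 5:30 = 12:55 AM on Sep 6.
+12 hours 40 minutes → arrive 1:35 PM UTC on Sep 6.
Flight 2 in UTC: 8:29 AM + 3:00 = 11:29 AM on Sep 5.
+5 hours and 54 minutes → arrive 5:23 PM UTC on Sep 5.
Flight 2 lands earlier by 20 hours 12 minutes.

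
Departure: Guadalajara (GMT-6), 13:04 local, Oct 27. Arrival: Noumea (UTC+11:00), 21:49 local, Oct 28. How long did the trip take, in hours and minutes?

Departure in UTC: 13:04 + 6:00 = 19:04 on Oct 27.
Arrival in UTC: 21:49 − 11:00 = 10:49 on Oct 28.
Elapsed = 10:49 − 19:04 (+1 day) = 15 hours 45 minutes.

15 hours 45 minutes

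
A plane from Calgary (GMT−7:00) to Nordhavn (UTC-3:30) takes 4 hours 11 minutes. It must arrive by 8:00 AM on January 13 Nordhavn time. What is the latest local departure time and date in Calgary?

12:19 AM on January 13

Target arrival in UTC: 8:00 AM + 3:30 = 11:30 AM on Jan 13.
Subtract 4 hours 11 minutes → departure 7:19 AM UTC on Jan 13.
Calgary is UTC−7:00: 7:19 AM − 7:00 = 12:19 AM on Jan 13.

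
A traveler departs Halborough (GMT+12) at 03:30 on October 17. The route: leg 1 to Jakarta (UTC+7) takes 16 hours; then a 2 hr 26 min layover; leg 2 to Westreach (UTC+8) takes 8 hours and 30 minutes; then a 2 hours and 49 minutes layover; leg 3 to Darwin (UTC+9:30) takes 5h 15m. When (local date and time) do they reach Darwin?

Convert departure to UTC: 03:30 − 12:00 = 15:30 UTC on Oct 16.
Add 16 hours leg 1 → 07:30 UTC (Oct 17).
Add 2 hours 26 minutes layover in Jakarta → 09:56 UTC.
Add 8 hours and 30 minutes leg 2 → 18:26 UTC.
Add 2 hours and 49 minutes layover in Westreach → 21:15 UTC.
Add 5 hours and 15 minutes leg 3 → 02:30 UTC (Oct 18).
Darwin is UTC+9:30, so local arrival = 02:30 + 9:30 = 12:00 on Oct 18.

12:00 on Oct 18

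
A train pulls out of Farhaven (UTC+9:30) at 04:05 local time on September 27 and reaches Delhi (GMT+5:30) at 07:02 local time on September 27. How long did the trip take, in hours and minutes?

Departure in UTC: 04:05 − 9:30 = 18:35 on Sep 26.
Arrival in UTC: 07:02 − 5:30 = 01:32 on Sep 27.
Elapsed = 01:32 − 18:35 (+1 day) = 6 hours 57 minutes.

6 hours 57 minutes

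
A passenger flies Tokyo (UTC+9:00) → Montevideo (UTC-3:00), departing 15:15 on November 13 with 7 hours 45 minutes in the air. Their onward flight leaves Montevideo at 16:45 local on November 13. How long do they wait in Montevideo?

5 hours 45 minutes

Convert departure to UTC: 15:15 − 9:00 = 06:15 UTC on Nov 13.
Add 7 hours 45 minutes flight time → 14:00 UTC.
Montevideo is UTC−3:00, so local arrival = 14:00 − 3:00 = 11:00 on Nov 13.
Layover = 16:45 − 11:00 = 5 hours 45 minutes.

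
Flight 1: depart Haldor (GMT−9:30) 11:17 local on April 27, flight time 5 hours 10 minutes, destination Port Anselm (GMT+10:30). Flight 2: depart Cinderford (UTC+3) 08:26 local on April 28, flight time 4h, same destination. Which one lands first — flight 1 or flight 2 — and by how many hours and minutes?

Flight 1 in UTC: 11:17 + 9:30 = 20:47 on Apr 27.
+5 hours 10 minutes → arrive 01:57 UTC on Apr 28.
Flight 2 in UTC: 08:26 − 3:00 = 05:26 on Apr 28.
+4 hours → arrive 09:26 UTC on Apr 28.
Flight 1 lands earlier by 7 hours 29 minutes.

the first, by 7 hours 29 minutes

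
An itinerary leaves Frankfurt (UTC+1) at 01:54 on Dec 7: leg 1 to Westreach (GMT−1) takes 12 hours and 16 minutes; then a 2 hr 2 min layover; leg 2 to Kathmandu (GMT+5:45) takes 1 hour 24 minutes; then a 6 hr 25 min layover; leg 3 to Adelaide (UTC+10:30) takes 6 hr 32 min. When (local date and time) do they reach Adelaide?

Convert departure to UTC: 01:54 − 1:00 = 00:54 UTC on Dec 7.
Add 12 hours 16 minutes leg 1 → 13:10 UTC.
Add 2 hours 2 minutes layover in Westreach → 15:12 UTC.
Add 1 hour 24 minutes leg 2 → 16:36 UTC.
Add 6 hours and 25 minutes layover in Kathmandu → 23:01 UTC.
Add 6 hours and 32 minutes leg 3 → 05:33 UTC (Dec 8).
Adelaide is UTC+10:30, so local arrival = 05:33 + 10:30 = 16:03 on Dec 8.

16:03 on December 8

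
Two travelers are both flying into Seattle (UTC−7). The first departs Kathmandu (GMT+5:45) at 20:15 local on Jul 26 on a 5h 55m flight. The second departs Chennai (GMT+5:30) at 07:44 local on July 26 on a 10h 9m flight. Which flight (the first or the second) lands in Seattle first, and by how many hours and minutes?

Flight 1 in UTC: 20:15 − 5:45 = 14:30 on Jul 26.
+5 hours and 55 minutes → arrive 20:25 UTC on Jul 26.
Flight 2 in UTC: 07:44 − 5:30 = 02:14 on Jul 26.
+10 hours and 9 minutes → arrive 12:23 UTC on Jul 26.
Flight 2 lands earlier by 8 hours 2 minutes.

the second, by 8 hours 2 minutes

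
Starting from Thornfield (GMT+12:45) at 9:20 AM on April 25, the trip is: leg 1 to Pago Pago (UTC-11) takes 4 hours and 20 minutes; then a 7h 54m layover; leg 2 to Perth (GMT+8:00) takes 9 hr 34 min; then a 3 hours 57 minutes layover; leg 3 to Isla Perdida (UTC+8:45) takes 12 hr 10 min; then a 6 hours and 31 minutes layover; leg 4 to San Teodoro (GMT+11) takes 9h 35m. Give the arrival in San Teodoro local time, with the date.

Convert departure to UTC: 9:20 AM − 12:45 = 8:35 PM UTC on Apr 24.
Add 4 hours 20 minutes leg 1 → 12:55 AM UTC (Apr 25).
Add 7 hours 54 minutes layover in Pago Pago → 8:49 AM UTC.
Add 9 hours and 34 minutes leg 2 → 6:23 PM UTC.
Add 3 hours 57 minutes layover in Perth → 10:20 PM UTC.
Add 12 hours 10 minutes leg 3 → 10:30 AM UTC (Apr 26).
Add 6 hours 31 minutes layover in Isla Perdida → 5:01 PM UTC.
Add 9 hours and 35 minutes leg 4 → 2:36 AM UTC (Apr 27).
San Teodoro is UTC+11:00, so local arrival = 2:36 AM + 11:00 = 1:36 PM on Apr 27.

1:36 PM on April 27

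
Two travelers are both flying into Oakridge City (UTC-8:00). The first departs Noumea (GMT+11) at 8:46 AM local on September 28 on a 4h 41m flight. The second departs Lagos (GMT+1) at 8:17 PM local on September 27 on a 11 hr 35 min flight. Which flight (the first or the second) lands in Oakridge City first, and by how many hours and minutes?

the first, by 4 hours 25 minutes

Flight 1 in UTC: 8:46 AM − 11:00 = 9:46 PM on Sep 27.
+4 hours and 41 minutes → arrive 2:27 AM UTC on Sep 28.
Flight 2 in UTC: 8:17 PM − 1:00 = 7:17 PM on Sep 27.
+11 hours 35 minutes → arrive 6:52 AM UTC on Sep 28.
Flight 1 lands earlier by 4 hours 25 minutes.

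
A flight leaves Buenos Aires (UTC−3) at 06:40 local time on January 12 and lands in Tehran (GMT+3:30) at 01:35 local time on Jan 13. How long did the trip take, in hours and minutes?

Departure in UTC: 06:40 + 3:00 = 09:40 on Jan 12.
Arrival in UTC: 01:35 − 3:30 = 22:05 on Jan 12.
Elapsed = 22:05 − 09:40 = 12 hours 25 minutes.

12 hours 25 minutes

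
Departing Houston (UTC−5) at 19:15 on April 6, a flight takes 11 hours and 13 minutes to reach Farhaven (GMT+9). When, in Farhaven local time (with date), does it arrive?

Convert departure to UTC: 19:15 + 5:00 = 00:15 UTC on Apr 7.
Add 11 hours 13 minutes travel time → 11:28 UTC.
Farhaven is UTC+9:00, so local arrival = 11:28 + 9:00 = 20:28 on Apr 7.

20:28 on April 7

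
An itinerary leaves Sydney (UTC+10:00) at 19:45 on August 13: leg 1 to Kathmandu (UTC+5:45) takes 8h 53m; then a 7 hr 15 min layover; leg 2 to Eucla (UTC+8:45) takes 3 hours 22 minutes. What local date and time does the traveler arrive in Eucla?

Convert departure to UTC: 19:45 − 10:00 = 09:45 UTC on Aug 13.
Add 8 hours and 53 minutes leg 1 → 18:38 UTC.
Add 7 hours and 15 minutes layover in Kathmandu → 01:53 UTC (Aug 14).
Add 3 hours and 22 minutes leg 2 → 05:15 UTC.
Eucla is UTC+8:45, so local arrival = 05:15 + 8:45 = 14:00 on Aug 14.

14:00 on August 14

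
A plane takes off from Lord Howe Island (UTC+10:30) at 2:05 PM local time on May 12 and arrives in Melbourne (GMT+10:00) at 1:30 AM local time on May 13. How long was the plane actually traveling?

11 hours 55 minutes

Departure in UTC: 2:05 PM − 10:30 = 3:35 AM on May 12.
Arrival in UTC: 1:30 AM − 10:00 = 3:30 PM on May 12.
Elapsed = 3:30 PM − 3:35 AM = 11 hours 55 minutes.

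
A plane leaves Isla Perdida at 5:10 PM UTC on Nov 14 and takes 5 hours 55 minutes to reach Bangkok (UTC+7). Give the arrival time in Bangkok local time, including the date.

6:05 AM on November 15

Departure is given in UTC: 5:10 PM on Nov 14.
Add 5 hours 55 minutes → 11:05 PM UTC.
Bangkok is UTC+7:00: 11:05 PM + 7:00 = 6:05 AM on Nov 15.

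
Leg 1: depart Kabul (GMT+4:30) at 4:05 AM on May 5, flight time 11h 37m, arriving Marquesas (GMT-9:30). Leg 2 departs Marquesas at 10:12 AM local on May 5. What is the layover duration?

8 hours 30 minutes

Convert departure to UTC: 4:05 AM − 4:30 = 11:35 PM UTC on May 4.
Add 11 hours 37 minutes flight time → 11:12 AM UTC (May 5).
Marquesas is UTC−9:30, so local arrival = 11:12 AM − 9:30 = 1:42 AM on May 5.
Layover = 10:12 AM − 1:42 AM = 8 hours 30 minutes.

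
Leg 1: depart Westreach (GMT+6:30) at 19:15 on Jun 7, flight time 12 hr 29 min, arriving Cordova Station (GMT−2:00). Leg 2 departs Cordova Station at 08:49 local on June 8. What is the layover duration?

Convert departure to UTC: 19:15 − 6:30 = 12:45 UTC on Jun 7.
Add 12 hours 29 minutes flight time → 01:14 UTC (Jun 8).
Cordova Station is UTC−2:00, so local arrival = 01:14 − 2:00 = 23:14 on Jun 7.
Layover = 08:49 − 23:14 (+1 day) = 9 hours 35 minutes.

9 hours 35 minutes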